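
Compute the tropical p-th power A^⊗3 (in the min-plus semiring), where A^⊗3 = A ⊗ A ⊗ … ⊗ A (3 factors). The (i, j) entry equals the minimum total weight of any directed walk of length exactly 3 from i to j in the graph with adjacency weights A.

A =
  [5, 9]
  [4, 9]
A^⊗3 =
  [15, 19]
  [14, 18]

Each entry (A^⊗3)_ij equals the minimum over all length-3 walks i = v_0 → v_1 → … → v_3 = j of Σ_t A[v_t][v_{t+1}]. For example, for (i, j) = (0, 1) we minimise over 4 possible intermediate vertex sequences; the minimum is 19, attained along the walk 0 → 0 → 0 → 1.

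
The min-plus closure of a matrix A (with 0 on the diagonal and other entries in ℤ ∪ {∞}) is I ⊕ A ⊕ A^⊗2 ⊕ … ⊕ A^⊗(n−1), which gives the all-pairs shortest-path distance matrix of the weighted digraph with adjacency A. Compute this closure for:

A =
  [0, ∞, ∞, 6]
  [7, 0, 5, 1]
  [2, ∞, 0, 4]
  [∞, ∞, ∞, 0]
Closure =
  [0, ∞, ∞, 6]
  [7, 0, 5, 1]
  [2, ∞, 0, 4]
  [∞, ∞, ∞, 0]

This is the Floyd-Warshall all-pairs shortest-path computation. For each intermediate vertex k = 0, 1, …, 3, update dist[i][j] ← min(dist[i][j], dist[i][k] + dist[k][j]). The final matrix gives, for each (i, j), the minimum total weight of any directed path from i to j (possibly empty when i = j).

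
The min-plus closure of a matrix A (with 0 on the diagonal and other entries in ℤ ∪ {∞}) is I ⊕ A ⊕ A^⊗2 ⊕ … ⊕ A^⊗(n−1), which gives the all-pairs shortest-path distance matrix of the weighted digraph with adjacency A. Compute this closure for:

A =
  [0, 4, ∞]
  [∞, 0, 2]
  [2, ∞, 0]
Closure =
  [0, 4, 6]
  [4, 0, 2]
  [2, 6, 0]

This is the Floyd-Warshall all-pairs shortest-path computation. For each intermediate vertex k = 0, 1, …, 2, update dist[i][j] ← min(dist[i][j], dist[i][k] + dist[k][j]). The final matrix gives, for each (i, j), the minimum total weight of any directed path from i to j (possibly empty when i = j).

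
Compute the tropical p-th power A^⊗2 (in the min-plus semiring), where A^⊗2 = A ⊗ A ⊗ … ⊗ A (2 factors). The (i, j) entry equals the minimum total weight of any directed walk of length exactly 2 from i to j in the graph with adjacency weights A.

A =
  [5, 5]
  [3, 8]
A^⊗2 =
  [8, 10]
  [8, 8]

Each entry (A^⊗2)_ij equals the minimum over all length-2 walks i = v_0 → v_1 → … → v_2 = j of Σ_t A[v_t][v_{t+1}]. For example, for (i, j) = (0, 1) we minimise over 2 possible intermediate vertex sequences; the minimum is 10, attained along the walk 0 → 0 → 1.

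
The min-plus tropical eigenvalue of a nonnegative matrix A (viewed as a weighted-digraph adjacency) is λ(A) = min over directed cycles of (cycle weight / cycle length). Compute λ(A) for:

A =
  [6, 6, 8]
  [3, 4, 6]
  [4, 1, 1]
λ(A) = 1

Enumerate directed cycles and compute their means (weight / length). Sample:
  cycle 0 → 0: weight = 6, length = 1, mean = 6/1 ≈ 6.000
  cycle 1 → 1: weight = 4, length = 1, mean = 4/1 ≈ 4.000
  cycle 2 → 2: weight = 1, length = 1, mean = 1/1 ≈ 1.000
  cycle 0 → 1 → 0: weight = 9, length = 2, mean = 9/2 ≈ 4.500
  cycle 0 → 2 → 0: weight = 12, length = 2, mean = 12/2 ≈ 6.000
  cycle 1 → 0 → 1: weight = 9, length = 2, mean = 9/2 ≈ 4.500
Minimum mean = 1.000, attained e.g. along the cycle 2 → 2 with weight 1 and length 1. So λ(A) = 1/1 = 1.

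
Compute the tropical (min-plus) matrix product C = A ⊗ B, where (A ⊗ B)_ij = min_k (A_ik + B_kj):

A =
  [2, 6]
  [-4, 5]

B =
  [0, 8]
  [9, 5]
A ⊗ B =
  [2, 10]
  [-4, 4]

Apply the min-plus product entry-by-entry:
  C[0][0] = min over k of (A[0][0] + B[0][0] = 2 + 0 = 2, A[0][1] + B[1][0] = 6 + 9 = 15) = 2 (attained at k = 0)
  C[0][1] = min over k of (A[0][0] + B[0][1] = 2 + 8 = 10, A[0][1] + B[1][1] = 6 + 5 = 11) = 10 (attained at k = 0)
  C[1][0] = min over k of (A[1][0] + B[0][0] = -4 + 0 = -4, A[1][1] + B[1][0] = 5 + 9 = 14) = -4 (attained at k = 0)
  C[1][1] = min over k of (A[1][0] + B[0][1] = -4 + 8 = 4, A[1][1] + B[1][1] = 5 + 5 = 10) = 4 (attained at k = 0)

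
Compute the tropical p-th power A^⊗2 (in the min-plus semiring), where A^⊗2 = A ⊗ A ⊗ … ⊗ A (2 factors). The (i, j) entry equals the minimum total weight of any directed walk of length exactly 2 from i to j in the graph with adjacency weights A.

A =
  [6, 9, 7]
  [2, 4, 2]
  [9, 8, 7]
A^⊗2 =
  [11, 13, 11]
  [6, 8, 6]
  [10, 12, 10]

Each entry (A^⊗2)_ij equals the minimum over all length-2 walks i = v_0 → v_1 → … → v_2 = j of Σ_t A[v_t][v_{t+1}]. For example, for (i, j) = (0, 2) we minimise over 3 possible intermediate vertex sequences; the minimum is 11, attained along the walk 0 → 1 → 2.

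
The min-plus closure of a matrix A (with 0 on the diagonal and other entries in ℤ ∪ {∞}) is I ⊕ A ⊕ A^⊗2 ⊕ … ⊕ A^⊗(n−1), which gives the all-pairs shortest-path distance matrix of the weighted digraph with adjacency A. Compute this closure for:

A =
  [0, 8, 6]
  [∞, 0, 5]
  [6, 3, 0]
Closure =
  [0, 8, 6]
  [11, 0, 5]
  [6, 3, 0]

This is the Floyd-Warshall all-pairs shortest-path computation. For each intermediate vertex k = 0, 1, …, 2, update dist[i][j] ← min(dist[i][j], dist[i][k] + dist[k][j]). The final matrix gives, for each (i, j), the minimum total weight of any directed path from i to j (possibly empty when i = j).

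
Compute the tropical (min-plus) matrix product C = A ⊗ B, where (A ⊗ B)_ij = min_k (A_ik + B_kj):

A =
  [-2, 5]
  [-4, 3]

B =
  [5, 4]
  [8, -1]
A ⊗ B =
  [3, 2]
  [1, 0]

Apply the min-plus product entry-by-entry:
  C[0][0] = min over k of (A[0][0] + B[0][0] = -2 + 5 = 3, A[0][1] + B[1][0] = 5 + 8 = 13) = 3 (attained at k = 0)
  C[0][1] = min over k of (A[0][0] + B[0][1] = -2 + 4 = 2, A[0][1] + B[1][1] = 5 + -1 = 4) = 2 (attained at k = 0)
  C[1][0] = min over k of (A[1][0] + B[0][0] = -4 + 5 = 1, A[1][1] + B[1][0] = 3 + 8 = 11) = 1 (attained at k = 0)
  C[1][1] = min over k of (A[1][0] + B[0][1] = -4 + 4 = 0, A[1][1] + B[1][1] = 3 + -1 = 2) = 0 (attained at k = 0)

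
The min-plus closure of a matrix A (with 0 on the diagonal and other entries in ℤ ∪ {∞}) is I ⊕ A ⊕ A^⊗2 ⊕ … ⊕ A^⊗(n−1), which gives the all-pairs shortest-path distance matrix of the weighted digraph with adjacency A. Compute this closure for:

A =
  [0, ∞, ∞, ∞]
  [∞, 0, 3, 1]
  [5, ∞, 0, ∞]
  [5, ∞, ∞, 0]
Closure =
  [0, ∞, ∞, ∞]
  [6, 0, 3, 1]
  [5, ∞, 0, ∞]
  [5, ∞, ∞, 0]

This is the Floyd-Warshall all-pairs shortest-path computation. For each intermediate vertex k = 0, 1, …, 3, update dist[i][j] ← min(dist[i][j], dist[i][k] + dist[k][j]). The final matrix gives, for each (i, j), the minimum total weight of any directed path from i to j (possibly empty when i = j).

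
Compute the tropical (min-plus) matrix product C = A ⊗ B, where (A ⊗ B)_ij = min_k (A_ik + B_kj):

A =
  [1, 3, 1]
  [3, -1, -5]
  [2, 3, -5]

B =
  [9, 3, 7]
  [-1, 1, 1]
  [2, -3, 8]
A ⊗ B =
  [2, -2, 4]
  [-3, -8, 0]
  [-3, -8, 3]

Apply the min-plus product entry-by-entry:
  C[0][0] = min over k of (A[0][0] + B[0][0] = 1 + 9 = 10, A[0][1] + B[1][0] = 3 + -1 = 2, A[0][2] + B[2][0] = 1 + 2 = 3) = 2 (attained at k = 1)
  C[0][1] = min over k of (A[0][0] + B[0][1] = 1 + 3 = 4, A[0][1] + B[1][1] = 3 + 1 = 4, A[0][2] + B[2][1] = 1 + -3 = -2) = -2 (attained at k = 2)
  C[0][2] = min over k of (A[0][0] + B[0][2] = 1 + 7 = 8, A[0][1] + B[1][2] = 3 + 1 = 4, A[0][2] + B[2][2] = 1 + 8 = 9) = 4 (attained at k = 1)
  C[1][0] = min over k of (A[1][0] + B[0][0] = 3 + 9 = 12, A[1][1] + B[1][0] = -1 + -1 = -2, A[1][2] + B[2][0] = -5 + 2 = -3) = -3 (attained at k = 2)
  C[1][1] = min over k of (A[1][0] + B[0][1] = 3 + 3 = 6, A[1][1] + B[1][1] = -1 + 1 = 0, A[1][2] + B[2][1] = -5 + -3 = -8) = -8 (attained at k = 2)
  C[1][2] = min over k of (A[1][0] + B[0][2] = 3 + 7 = 10, A[1][1] + B[1][2] = -1 + 1 = 0, A[1][2] + B[2][2] = -5 + 8 = 3) = 0 (attained at k = 1)
  C[2][0] = min over k of (A[2][0] + B[0][0] = 2 + 9 = 11, A[2][1] + B[1][0] = 3 + -1 = 2, A[2][2] + B[2][0] = -5 + 2 = -3) = -3 (attained at k = 2)
  C[2][1] = min over k of (A[2][0] + B[0][1] = 2 + 3 = 5, A[2][1] + B[1][1] = 3 + 1 = 4, A[2][2] + B[2][1] = -5 + -3 = -8) = -8 (attained at k = 2)
  C[2][2] = min over k of (A[2][0] + B[0][2] = 2 + 7 = 9, A[2][1] + B[1][2] = 3 + 1 = 4, A[2][2] + B[2][2] = -5 + 8 = 3) = 3 (attained at k = 2)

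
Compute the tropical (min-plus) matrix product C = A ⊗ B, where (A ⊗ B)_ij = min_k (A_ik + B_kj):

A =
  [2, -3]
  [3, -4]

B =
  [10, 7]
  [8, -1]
A ⊗ B =
  [5, -4]
  [4, -5]

Apply the min-plus product entry-by-entry:
  C[0][0] = min over k of (A[0][0] + B[0][0] = 2 + 10 = 12, A[0][1] + B[1][0] = -3 + 8 = 5) = 5 (attained at k = 1)
  C[0][1] = min over k of (A[0][0] + B[0][1] = 2 + 7 = 9, A[0][1] + B[1][1] = -3 + -1 = -4) = -4 (attained at k = 1)
  C[1][0] = min over k of (A[1][0] + B[0][0] = 3 + 10 = 13, A[1][1] + B[1][0] = -4 + 8 = 4) = 4 (attained at k = 1)
  C[1][1] = min over k of (A[1][0] + B[0][1] = 3 + 7 = 10, A[1][1] + B[1][1] = -4 + -1 = -5) = -5 (attained at k = 1)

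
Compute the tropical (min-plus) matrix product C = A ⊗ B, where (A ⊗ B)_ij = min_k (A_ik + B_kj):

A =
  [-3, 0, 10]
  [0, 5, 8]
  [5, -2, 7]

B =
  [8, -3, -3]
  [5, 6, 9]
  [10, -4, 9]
A ⊗ B =
  [5, -6, -6]
  [8, -3, -3]
  [3, 2, 2]

Apply the min-plus product entry-by-entry:
  C[0][0] = min over k of (A[0][0] + B[0][0] = -3 + 8 = 5, A[0][1] + B[1][0] = 0 + 5 = 5, A[0][2] + B[2][0] = 10 + 10 = 20) = 5 (attained at k = 0)
  C[0][1] = min over k of (A[0][0] + B[0][1] = -3 + -3 = -6, A[0][1] + B[1][1] = 0 + 6 = 6, A[0][2] + B[2][1] = 10 + -4 = 6) = -6 (attained at k = 0)
  C[0][2] = min over k of (A[0][0] + B[0][2] = -3 + -3 = -6, A[0][1] + B[1][2] = 0 + 9 = 9, A[0][2] + B[2][2] = 10 + 9 = 19) = -6 (attained at k = 0)
  C[1][0] = min over k of (A[1][0] + B[0][0] = 0 + 8 = 8, A[1][1] + B[1][0] = 5 + 5 = 10, A[1][2] + B[2][0] = 8 + 10 = 18) = 8 (attained at k = 0)
  C[1][1] = min over k of (A[1][0] + B[0][1] = 0 + -3 = -3, A[1][1] + B[1][1] = 5 + 6 = 11, A[1][2] + B[2][1] = 8 + -4 = 4) = -3 (attained at k = 0)
  C[1][2] = min over k of (A[1][0] + B[0][2] = 0 + -3 = -3, A[1][1] + B[1][2] = 5 + 9 = 14, A[1][2] + B[2][2] = 8 + 9 = 17) = -3 (attained at k = 0)
  C[2][0] = min over k of (A[2][0] + B[0][0] = 5 + 8 = 13, A[2][1] + B[1][0] = -2 + 5 = 3, A[2][2] + B[2][0] = 7 + 10 = 17) = 3 (attained at k = 1)
  C[2][1] = min over k of (A[2][0] + B[0][1] = 5 + -3 = 2, A[2][1] + B[1][1] = -2 + 6 = 4, A[2][2] + B[2][1] = 7 + -4 = 3) = 2 (attained at k = 0)
  C[2][2] = min over k of (A[2][0] + B[0][2] = 5 + -3 = 2, A[2][1] + B[1][2] = -2 + 9 = 7, A[2][2] + B[2][2] = 7 + 9 = 16) = 2 (attained at k = 0)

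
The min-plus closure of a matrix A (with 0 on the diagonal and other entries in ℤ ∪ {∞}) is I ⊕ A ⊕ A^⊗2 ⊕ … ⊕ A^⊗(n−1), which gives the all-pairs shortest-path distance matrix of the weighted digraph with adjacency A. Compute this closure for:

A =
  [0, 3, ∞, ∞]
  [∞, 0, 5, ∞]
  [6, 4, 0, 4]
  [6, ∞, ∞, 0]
Closure =
  [0, 3, 8, 12]
  [11, 0, 5, 9]
  [6, 4, 0, 4]
  [6, 9, 14, 0]

This is the Floyd-Warshall all-pairs shortest-path computation. For each intermediate vertex k = 0, 1, …, 3, update dist[i][j] ← min(dist[i][j], dist[i][k] + dist[k][j]). The final matrix gives, for each (i, j), the minimum total weight of any directed path from i to j (possibly empty when i = j).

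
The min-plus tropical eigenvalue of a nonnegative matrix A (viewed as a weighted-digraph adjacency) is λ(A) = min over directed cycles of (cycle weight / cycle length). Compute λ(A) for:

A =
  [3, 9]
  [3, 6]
λ(A) = 3

Enumerate directed cycles and compute their means (weight / length). Sample:
  cycle 0 → 0: weight = 3, length = 1, mean = 3/1 ≈ 3.000
  cycle 1 → 1: weight = 6, length = 1, mean = 6/1 ≈ 6.000
  cycle 0 → 1 → 0: weight = 12, length = 2, mean = 12/2 ≈ 6.000
  cycle 1 → 0 → 1: weight = 12, length = 2, mean = 12/2 ≈ 6.000
Minimum mean = 3.000, attained e.g. along the cycle 0 → 0 with weight 3 and length 1. So λ(A) = 3/1 = 3.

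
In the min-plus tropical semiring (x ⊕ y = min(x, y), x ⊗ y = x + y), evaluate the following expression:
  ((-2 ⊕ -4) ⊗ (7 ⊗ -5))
((-2 ⊕ -4) ⊗ (7 ⊗ -5)) = -2

Expand innermost to outermost. Recall ⊕ takes the minimum of its arguments and ⊗ takes their sum. Working out the expression ((-2 ⊕ -4) ⊗ (7 ⊗ -5)) gives -2.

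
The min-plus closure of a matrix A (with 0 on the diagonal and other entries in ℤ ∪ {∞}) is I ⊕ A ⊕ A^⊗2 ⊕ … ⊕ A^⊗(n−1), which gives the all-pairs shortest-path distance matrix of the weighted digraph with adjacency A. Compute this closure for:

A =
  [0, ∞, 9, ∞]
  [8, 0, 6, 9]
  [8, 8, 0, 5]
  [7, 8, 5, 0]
Closure =
  [0, 17, 9, 14]
  [8, 0, 6, 9]
  [8, 8, 0, 5]
  [7, 8, 5, 0]

This is the Floyd-Warshall all-pairs shortest-path computation. For each intermediate vertex k = 0, 1, …, 3, update dist[i][j] ← min(dist[i][j], dist[i][k] + dist[k][j]). The final matrix gives, for each (i, j), the minimum total weight of any directed path from i to j (possibly empty when i = j).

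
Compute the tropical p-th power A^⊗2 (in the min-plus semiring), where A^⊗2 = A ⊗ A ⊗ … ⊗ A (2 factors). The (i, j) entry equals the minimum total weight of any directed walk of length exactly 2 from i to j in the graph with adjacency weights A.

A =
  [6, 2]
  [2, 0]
A^⊗2 =
  [4, 2]
  [2, 0]

Each entry (A^⊗2)_ij equals the minimum over all length-2 walks i = v_0 → v_1 → … → v_2 = j of Σ_t A[v_t][v_{t+1}]. For example, for (i, j) = (0, 1) we minimise over 2 possible intermediate vertex sequences; the minimum is 2, attained along the walk 0 → 1 → 1.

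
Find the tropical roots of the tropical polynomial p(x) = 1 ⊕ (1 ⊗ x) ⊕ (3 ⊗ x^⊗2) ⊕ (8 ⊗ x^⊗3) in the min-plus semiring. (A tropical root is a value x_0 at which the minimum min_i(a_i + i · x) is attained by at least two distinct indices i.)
Roots: {-5, -2, 0}

Each tropical root is a break point of the lower envelope of the lines y = a_i + i · x (there are 4 lines, with slopes 0, 1, ..., 3). Only the lines that attain the minimum somewhere contribute to roots; other lines are dominated. Here the surviving (envelope) indices are i = 3, i = 2, i = 1, i = 0.
Intersections between consecutive envelope lines give the roots: for adjacent envelope indices i < j the intersection is x = (a_i − a_j) / (j − i). Reading off the sorted break points: {-5, -2, 0}.
Verification: at each break x_0, at least two indices attain the minimum of min_i(a_i + i · x_0).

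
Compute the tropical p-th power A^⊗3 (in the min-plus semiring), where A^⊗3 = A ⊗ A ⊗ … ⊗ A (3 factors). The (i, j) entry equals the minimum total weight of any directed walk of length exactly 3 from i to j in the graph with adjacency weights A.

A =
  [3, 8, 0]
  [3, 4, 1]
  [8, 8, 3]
A^⊗3 =
  [9, 11, 6]
  [9, 11, 6]
  [14, 14, 9]

Each entry (A^⊗3)_ij equals the minimum over all length-3 walks i = v_0 → v_1 → … → v_3 = j of Σ_t A[v_t][v_{t+1}]. For example, for (i, j) = (0, 2) we minimise over 9 possible intermediate vertex sequences; the minimum is 6, attained along the walk 0 → 0 → 0 → 2.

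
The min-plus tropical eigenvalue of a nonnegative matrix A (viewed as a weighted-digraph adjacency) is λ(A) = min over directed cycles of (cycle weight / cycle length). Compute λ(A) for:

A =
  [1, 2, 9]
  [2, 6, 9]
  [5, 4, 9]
λ(A) = 1

Enumerate directed cycles and compute their means (weight / length). Sample:
  cycle 0 → 0: weight = 1, length = 1, mean = 1/1 ≈ 1.000
  cycle 1 → 1: weight = 6, length = 1, mean = 6/1 ≈ 6.000
  cycle 2 → 2: weight = 9, length = 1, mean = 9/1 ≈ 9.000
  cycle 0 → 1 → 0: weight = 4, length = 2, mean = 4/2 ≈ 2.000
  cycle 0 → 2 → 0: weight = 14, length = 2, mean = 14/2 ≈ 7.000
  cycle 1 → 0 → 1: weight = 4, length = 2, mean = 4/2 ≈ 2.000
Minimum mean = 1.000, attained e.g. along the cycle 0 → 0 with weight 1 and length 1. So λ(A) = 1/1 = 1.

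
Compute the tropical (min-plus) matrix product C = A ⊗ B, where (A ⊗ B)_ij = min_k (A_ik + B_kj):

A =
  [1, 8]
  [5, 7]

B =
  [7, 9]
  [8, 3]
A ⊗ B =
  [8, 10]
  [12, 10]

Apply the min-plus product entry-by-entry:
  C[0][0] = min over k of (A[0][0] + B[0][0] = 1 + 7 = 8, A[0][1] + B[1][0] = 8 + 8 = 16) = 8 (attained at k = 0)
  C[0][1] = min over k of (A[0][0] + B[0][1] = 1 + 9 = 10, A[0][1] + B[1][1] = 8 + 3 = 11) = 10 (attained at k = 0)
  C[1][0] = min over k of (A[1][0] + B[0][0] = 5 + 7 = 12, A[1][1] + B[1][0] = 7 + 8 = 15) = 12 (attained at k = 0)
  C[1][1] = min over k of (A[1][0] + B[0][1] = 5 + 9 = 14, A[1][1] + B[1][1] = 7 + 3 = 10) = 10 (attained at k = 1)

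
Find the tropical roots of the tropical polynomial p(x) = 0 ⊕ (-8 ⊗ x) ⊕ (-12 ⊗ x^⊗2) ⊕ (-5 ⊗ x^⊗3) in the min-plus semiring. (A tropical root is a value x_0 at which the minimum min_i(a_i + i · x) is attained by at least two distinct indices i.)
Roots: {-7, 4, 8}

Each tropical root is a break point of the lower envelope of the lines y = a_i + i · x (there are 4 lines, with slopes 0, 1, ..., 3). Only the lines that attain the minimum somewhere contribute to roots; other lines are dominated. Here the surviving (envelope) indices are i = 3, i = 2, i = 1, i = 0.
Intersections between consecutive envelope lines give the roots: for adjacent envelope indices i < j the intersection is x = (a_i − a_j) / (j − i). Reading off the sorted break points: {-7, 4, 8}.
Verification: at each break x_0, at least two indices attain the minimum of min_i(a_i + i · x_0).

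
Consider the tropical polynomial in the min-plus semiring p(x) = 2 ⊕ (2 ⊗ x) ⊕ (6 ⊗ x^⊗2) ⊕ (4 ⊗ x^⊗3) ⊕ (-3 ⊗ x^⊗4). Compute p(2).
p(2) = 2

A tropical monomial a ⊗ x^⊗i evaluates to a + i · x. Evaluating each term at x = 2:
  Term 0 contributes 2 + 0 · 2 = 2
  Term 1 contributes 2 + 1 · 2 = 4
  Term 2 contributes 6 + 2 · 2 = 10
  Term 3 contributes 4 + 3 · 2 = 10
  Term 4 contributes -3 + 4 · 2 = 5
p(2) = ⊕ of these = min[2, 4, 10, 10, 5] = 2.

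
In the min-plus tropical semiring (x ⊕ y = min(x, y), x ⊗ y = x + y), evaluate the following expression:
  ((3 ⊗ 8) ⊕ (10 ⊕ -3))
((3 ⊗ 8) ⊕ (10 ⊕ -3)) = -3

Expand innermost to outermost. Recall ⊕ takes the minimum of its arguments and ⊗ takes their sum. Working out the expression ((3 ⊗ 8) ⊕ (10 ⊕ -3)) gives -3.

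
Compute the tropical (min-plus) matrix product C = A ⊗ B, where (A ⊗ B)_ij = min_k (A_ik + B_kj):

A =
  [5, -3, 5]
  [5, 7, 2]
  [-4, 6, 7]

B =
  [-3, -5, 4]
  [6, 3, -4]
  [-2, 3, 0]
A ⊗ B =
  [2, 0, -7]
  [0, 0, 2]
  [-7, -9, 0]

Apply the min-plus product entry-by-entry:
  C[0][0] = min over k of (A[0][0] + B[0][0] = 5 + -3 = 2, A[0][1] + B[1][0] = -3 + 6 = 3, A[0][2] + B[2][0] = 5 + -2 = 3) = 2 (attained at k = 0)
  C[0][1] = min over k of (A[0][0] + B[0][1] = 5 + -5 = 0, A[0][1] + B[1][1] = -3 + 3 = 0, A[0][2] + B[2][1] = 5 + 3 = 8) = 0 (attained at k = 0)
  C[0][2] = min over k of (A[0][0] + B[0][2] = 5 + 4 = 9, A[0][1] + B[1][2] = -3 + -4 = -7, A[0][2] + B[2][2] = 5 + 0 = 5) = -7 (attained at k = 1)
  C[1][0] = min over k of (A[1][0] + B[0][0] = 5 + -3 = 2, A[1][1] + B[1][0] = 7 + 6 = 13, A[1][2] + B[2][0] = 2 + -2 = 0) = 0 (attained at k = 2)
  C[1][1] = min over k of (A[1][0] + B[0][1] = 5 + -5 = 0, A[1][1] + B[1][1] = 7 + 3 = 10, A[1][2] + B[2][1] = 2 + 3 = 5) = 0 (attained at k = 0)
  C[1][2] = min over k of (A[1][0] + B[0][2] = 5 + 4 = 9, A[1][1] + B[1][2] = 7 + -4 = 3, A[1][2] + B[2][2] = 2 + 0 = 2) = 2 (attained at k = 2)
  C[2][0] = min over k of (A[2][0] + B[0][0] = -4 + -3 = -7, A[2][1] + B[1][0] = 6 + 6 = 12, A[2][2] + B[2][0] = 7 + -2 = 5) = -7 (attained at k = 0)
  C[2][1] = min over k of (A[2][0] + B[0][1] = -4 + -5 = -9, A[2][1] + B[1][1] = 6 + 3 = 9, A[2][2] + B[2][1] = 7 + 3 = 10) = -9 (attained at k = 0)
  C[2][2] = min over k of (A[2][0] + B[0][2] = -4 + 4 = 0, A[2][1] + B[1][2] = 6 + -4 = 2, A[2][2] + B[2][2] = 7 + 0 = 7) = 0 (attained at k = 0)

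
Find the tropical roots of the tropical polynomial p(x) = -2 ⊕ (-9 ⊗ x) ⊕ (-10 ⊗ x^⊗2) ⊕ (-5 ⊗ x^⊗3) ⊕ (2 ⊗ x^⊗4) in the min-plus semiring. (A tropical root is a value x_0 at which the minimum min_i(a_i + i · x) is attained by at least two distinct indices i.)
Roots: {-7, -5, 1, 7}

Each tropical root is a break point of the lower envelope of the lines y = a_i + i · x (there are 5 lines, with slopes 0, 1, ..., 4). Only the lines that attain the minimum somewhere contribute to roots; other lines are dominated. Here the surviving (envelope) indices are i = 4, i = 3, i = 2, i = 1, i = 0.
Intersections between consecutive envelope lines give the roots: for adjacent envelope indices i < j the intersection is x = (a_i − a_j) / (j − i). Reading off the sorted break points: {-7, -5, 1, 7}.
Verification: at each break x_0, at least two indices attain the minimum of min_i(a_i + i · x_0).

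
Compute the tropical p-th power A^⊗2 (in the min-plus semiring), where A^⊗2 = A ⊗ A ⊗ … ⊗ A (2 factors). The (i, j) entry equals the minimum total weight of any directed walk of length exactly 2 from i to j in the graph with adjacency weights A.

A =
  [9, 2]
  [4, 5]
A^⊗2 =
  [6, 7]
  [9, 6]

Each entry (A^⊗2)_ij equals the minimum over all length-2 walks i = v_0 → v_1 → … → v_2 = j of Σ_t A[v_t][v_{t+1}]. For example, for (i, j) = (0, 1) we minimise over 2 possible intermediate vertex sequences; the minimum is 7, attained along the walk 0 → 1 → 1.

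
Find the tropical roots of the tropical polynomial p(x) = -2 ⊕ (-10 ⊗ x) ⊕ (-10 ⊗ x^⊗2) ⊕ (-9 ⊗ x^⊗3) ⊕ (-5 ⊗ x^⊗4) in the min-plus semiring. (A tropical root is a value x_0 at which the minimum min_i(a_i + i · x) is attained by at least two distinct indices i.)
Roots: {-4, -1, 0, 8}

Each tropical root is a break point of the lower envelope of the lines y = a_i + i · x (there are 5 lines, with slopes 0, 1, ..., 4). Only the lines that attain the minimum somewhere contribute to roots; other lines are dominated. Here the surviving (envelope) indices are i = 4, i = 3, i = 2, i = 1, i = 0.
Intersections between consecutive envelope lines give the roots: for adjacent envelope indices i < j the intersection is x = (a_i − a_j) / (j − i). Reading off the sorted break points: {-4, -1, 0, 8}.
Verification: at each break x_0, at least two indices attain the minimum of min_i(a_i + i · x_0).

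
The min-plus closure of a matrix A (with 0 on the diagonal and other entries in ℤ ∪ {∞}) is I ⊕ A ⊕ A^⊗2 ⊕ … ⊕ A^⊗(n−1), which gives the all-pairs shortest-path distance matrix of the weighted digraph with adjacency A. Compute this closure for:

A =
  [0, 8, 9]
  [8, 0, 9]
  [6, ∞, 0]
Closure =
  [0, 8, 9]
  [8, 0, 9]
  [6, 14, 0]

This is the Floyd-Warshall all-pairs shortest-path computation. For each intermediate vertex k = 0, 1, …, 2, update dist[i][j] ← min(dist[i][j], dist[i][k] + dist[k][j]). The final matrix gives, for each (i, j), the minimum total weight of any directed path from i to j (possibly empty when i = j).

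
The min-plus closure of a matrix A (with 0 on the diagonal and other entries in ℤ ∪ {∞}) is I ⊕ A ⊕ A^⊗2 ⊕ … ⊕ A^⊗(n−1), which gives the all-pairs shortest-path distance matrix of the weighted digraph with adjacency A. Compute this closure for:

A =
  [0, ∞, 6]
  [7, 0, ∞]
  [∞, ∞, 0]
Closure =
  [0, ∞, 6]
  [7, 0, 13]
  [∞, ∞, 0]

This is the Floyd-Warshall all-pairs shortest-path computation. For each intermediate vertex k = 0, 1, …, 2, update dist[i][j] ← min(dist[i][j], dist[i][k] + dist[k][j]). The final matrix gives, for each (i, j), the minimum total weight of any directed path from i to j (possibly empty when i = j).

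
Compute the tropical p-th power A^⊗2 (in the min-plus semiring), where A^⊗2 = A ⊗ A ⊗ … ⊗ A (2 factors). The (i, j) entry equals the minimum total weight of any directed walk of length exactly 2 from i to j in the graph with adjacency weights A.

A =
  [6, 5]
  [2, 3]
A^⊗2 =
  [7, 8]
  [5, 6]

Each entry (A^⊗2)_ij equals the minimum over all length-2 walks i = v_0 → v_1 → … → v_2 = j of Σ_t A[v_t][v_{t+1}]. For example, for (i, j) = (0, 1) we minimise over 2 possible intermediate vertex sequences; the minimum is 8, attained along the walk 0 → 1 → 1.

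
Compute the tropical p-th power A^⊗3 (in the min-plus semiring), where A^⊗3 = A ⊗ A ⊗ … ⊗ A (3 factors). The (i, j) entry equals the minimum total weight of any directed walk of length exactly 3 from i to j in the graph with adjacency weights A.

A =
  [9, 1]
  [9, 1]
A^⊗3 =
  [11, 3]
  [11, 3]

Each entry (A^⊗3)_ij equals the minimum over all length-3 walks i = v_0 → v_1 → … → v_3 = j of Σ_t A[v_t][v_{t+1}]. For example, for (i, j) = (0, 1) we minimise over 4 possible intermediate vertex sequences; the minimum is 3, attained along the walk 0 → 1 → 1 → 1.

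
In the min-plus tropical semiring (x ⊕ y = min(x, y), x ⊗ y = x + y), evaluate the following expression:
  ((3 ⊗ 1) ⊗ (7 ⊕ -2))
((3 ⊗ 1) ⊗ (7 ⊕ -2)) = 2

Expand innermost to outermost. Recall ⊕ takes the minimum of its arguments and ⊗ takes their sum. Working out the expression ((3 ⊗ 1) ⊗ (7 ⊕ -2)) gives 2.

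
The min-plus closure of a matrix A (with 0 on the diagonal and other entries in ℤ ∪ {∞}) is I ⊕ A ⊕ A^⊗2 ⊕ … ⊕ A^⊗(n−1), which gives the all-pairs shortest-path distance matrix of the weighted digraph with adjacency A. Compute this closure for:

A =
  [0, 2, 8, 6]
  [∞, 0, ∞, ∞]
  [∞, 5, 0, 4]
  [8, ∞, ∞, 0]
Closure =
  [0, 2, 8, 6]
  [∞, 0, ∞, ∞]
  [12, 5, 0, 4]
  [8, 10, 16, 0]

This is the Floyd-Warshall all-pairs shortest-path computation. For each intermediate vertex k = 0, 1, …, 3, update dist[i][j] ← min(dist[i][j], dist[i][k] + dist[k][j]). The final matrix gives, for each (i, j), the minimum total weight of any directed path from i to j (possibly empty when i = j).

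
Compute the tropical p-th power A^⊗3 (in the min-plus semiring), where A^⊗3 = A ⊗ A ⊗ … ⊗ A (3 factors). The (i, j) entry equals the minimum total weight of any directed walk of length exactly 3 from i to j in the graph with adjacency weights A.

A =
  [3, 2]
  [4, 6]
A^⊗3 =
  [9, 8]
  [10, 9]

Each entry (A^⊗3)_ij equals the minimum over all length-3 walks i = v_0 → v_1 → … → v_3 = j of Σ_t A[v_t][v_{t+1}]. For example, for (i, j) = (0, 1) we minimise over 4 possible intermediate vertex sequences; the minimum is 8, attained along the walk 0 → 0 → 0 → 1.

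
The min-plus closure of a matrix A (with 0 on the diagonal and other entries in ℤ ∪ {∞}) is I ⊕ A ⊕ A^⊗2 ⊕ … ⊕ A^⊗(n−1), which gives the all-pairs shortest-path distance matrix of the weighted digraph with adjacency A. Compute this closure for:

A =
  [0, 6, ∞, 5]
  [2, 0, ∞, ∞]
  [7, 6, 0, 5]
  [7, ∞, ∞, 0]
Closure =
  [0, 6, ∞, 5]
  [2, 0, ∞, 7]
  [7, 6, 0, 5]
  [7, 13, ∞, 0]

This is the Floyd-Warshall all-pairs shortest-path computation. For each intermediate vertex k = 0, 1, …, 3, update dist[i][j] ← min(dist[i][j], dist[i][k] + dist[k][j]). The final matrix gives, for each (i, j), the minimum total weight of any directed path from i to j (possibly empty when i = j).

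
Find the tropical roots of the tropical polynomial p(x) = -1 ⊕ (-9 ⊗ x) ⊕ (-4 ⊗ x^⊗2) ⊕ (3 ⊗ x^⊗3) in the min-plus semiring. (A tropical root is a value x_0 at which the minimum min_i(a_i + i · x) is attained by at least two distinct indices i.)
Roots: {-7, -5, 8}

Each tropical root is a break point of the lower envelope of the lines y = a_i + i · x (there are 4 lines, with slopes 0, 1, ..., 3). Only the lines that attain the minimum somewhere contribute to roots; other lines are dominated. Here the surviving (envelope) indices are i = 3, i = 2, i = 1, i = 0.
Intersections between consecutive envelope lines give the roots: for adjacent envelope indices i < j the intersection is x = (a_i − a_j) / (j − i). Reading off the sorted break points: {-7, -5, 8}.
Verification: at each break x_0, at least two indices attain the minimum of min_i(a_i + i · x_0).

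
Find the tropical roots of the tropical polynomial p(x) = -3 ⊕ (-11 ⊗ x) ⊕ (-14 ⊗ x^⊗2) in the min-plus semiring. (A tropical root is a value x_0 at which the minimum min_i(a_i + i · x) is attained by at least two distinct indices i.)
Roots: {3, 8}

Each tropical root is a break point of the lower envelope of the lines y = a_i + i · x (there are 3 lines, with slopes 0, 1, ..., 2). Only the lines that attain the minimum somewhere contribute to roots; other lines are dominated. Here the surviving (envelope) indices are i = 2, i = 1, i = 0.
Intersections between consecutive envelope lines give the roots: for adjacent envelope indices i < j the intersection is x = (a_i − a_j) / (j − i). Reading off the sorted break points: {3, 8}.
Verification: at each break x_0, at least two indices attain the minimum of min_i(a_i + i · x_0).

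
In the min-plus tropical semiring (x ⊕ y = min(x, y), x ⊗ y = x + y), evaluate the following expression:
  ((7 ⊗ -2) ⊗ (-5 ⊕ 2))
((7 ⊗ -2) ⊗ (-5 ⊕ 2)) = 0

Expand innermost to outermost. Recall ⊕ takes the minimum of its arguments and ⊗ takes their sum. Working out the expression ((7 ⊗ -2) ⊗ (-5 ⊕ 2)) gives 0.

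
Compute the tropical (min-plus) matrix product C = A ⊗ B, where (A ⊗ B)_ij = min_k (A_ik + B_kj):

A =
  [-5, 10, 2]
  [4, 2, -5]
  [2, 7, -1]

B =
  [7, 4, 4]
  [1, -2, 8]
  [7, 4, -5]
A ⊗ B =
  [2, -1, -3]
  [2, -1, -10]
  [6, 3, -6]

Apply the min-plus product entry-by-entry:
  C[0][0] = min over k of (A[0][0] + B[0][0] = -5 + 7 = 2, A[0][1] + B[1][0] = 10 + 1 = 11, A[0][2] + B[2][0] = 2 + 7 = 9) = 2 (attained at k = 0)
  C[0][1] = min over k of (A[0][0] + B[0][1] = -5 + 4 = -1, A[0][1] + B[1][1] = 10 + -2 = 8, A[0][2] + B[2][1] = 2 + 4 = 6) = -1 (attained at k = 0)
  C[0][2] = min over k of (A[0][0] + B[0][2] = -5 + 4 = -1, A[0][1] + B[1][2] = 10 + 8 = 18, A[0][2] + B[2][2] = 2 + -5 = -3) = -3 (attained at k = 2)
  C[1][0] = min over k of (A[1][0] + B[0][0] = 4 + 7 = 11, A[1][1] + B[1][0] = 2 + 1 = 3, A[1][2] + B[2][0] = -5 + 7 = 2) = 2 (attained at k = 2)
  C[1][1] = min over k of (A[1][0] + B[0][1] = 4 + 4 = 8, A[1][1] + B[1][1] = 2 + -2 = 0, A[1][2] + B[2][1] = -5 + 4 = -1) = -1 (attained at k = 2)
  C[1][2] = min over k of (A[1][0] + B[0][2] = 4 + 4 = 8, A[1][1] + B[1][2] = 2 + 8 = 10, A[1][2] + B[2][2] = -5 + -5 = -10) = -10 (attained at k = 2)
  C[2][0] = min over k of (A[2][0] + B[0][0] = 2 + 7 = 9, A[2][1] + B[1][0] = 7 + 1 = 8, A[2][2] + B[2][0] = -1 + 7 = 6) = 6 (attained at k = 2)
  C[2][1] = min over k of (A[2][0] + B[0][1] = 2 + 4 = 6, A[2][1] + B[1][1] = 7 + -2 = 5, A[2][2] + B[2][1] = -1 + 4 = 3) = 3 (attained at k = 2)
  C[2][2] = min over k of (A[2][0] + B[0][2] = 2 + 4 = 6, A[2][1] + B[1][2] = 7 + 8 = 15, A[2][2] + B[2][2] = -1 + -5 = -6) = -6 (attained at k = 2)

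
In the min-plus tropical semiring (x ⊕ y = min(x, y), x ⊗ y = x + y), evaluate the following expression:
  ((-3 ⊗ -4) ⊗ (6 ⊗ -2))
((-3 ⊗ -4) ⊗ (6 ⊗ -2)) = -3

Expand innermost to outermost. Recall ⊕ takes the minimum of its arguments and ⊗ takes their sum. Working out the expression ((-3 ⊗ -4) ⊗ (6 ⊗ -2)) gives -3.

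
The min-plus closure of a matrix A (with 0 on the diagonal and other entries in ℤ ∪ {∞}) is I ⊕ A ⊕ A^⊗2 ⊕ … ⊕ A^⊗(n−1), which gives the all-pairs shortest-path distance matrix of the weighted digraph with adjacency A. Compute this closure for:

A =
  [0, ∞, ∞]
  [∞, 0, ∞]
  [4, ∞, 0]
Closure =
  [0, ∞, ∞]
  [∞, 0, ∞]
  [4, ∞, 0]

This is the Floyd-Warshall all-pairs shortest-path computation. For each intermediate vertex k = 0, 1, …, 2, update dist[i][j] ← min(dist[i][j], dist[i][k] + dist[k][j]). The final matrix gives, for each (i, j), the minimum total weight of any directed path from i to j (possibly empty when i = j).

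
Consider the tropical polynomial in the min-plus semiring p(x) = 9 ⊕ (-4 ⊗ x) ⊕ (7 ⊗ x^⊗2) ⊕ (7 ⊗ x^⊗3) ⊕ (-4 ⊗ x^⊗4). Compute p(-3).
p(-3) = -16

A tropical monomial a ⊗ x^⊗i evaluates to a + i · x. Evaluating each term at x = -3:
  Term 0 contributes 9 + 0 · -3 = 9
  Term 1 contributes -4 + 1 · -3 = -7
  Term 2 contributes 7 + 2 · -3 = 1
  Term 3 contributes 7 + 3 · -3 = -2
  Term 4 contributes -4 + 4 · -3 = -16
p(-3) = ⊕ of these = min[9, -7, 1, -2, -16] = -16.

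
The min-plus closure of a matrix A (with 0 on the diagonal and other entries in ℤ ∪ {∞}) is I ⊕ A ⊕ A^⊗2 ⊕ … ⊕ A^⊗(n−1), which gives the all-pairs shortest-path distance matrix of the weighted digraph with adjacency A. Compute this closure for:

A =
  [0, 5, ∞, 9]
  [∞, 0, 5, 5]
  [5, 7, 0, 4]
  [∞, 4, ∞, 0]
Closure =
  [0, 5, 10, 9]
  [10, 0, 5, 5]
  [5, 7, 0, 4]
  [14, 4, 9, 0]

This is the Floyd-Warshall all-pairs shortest-path computation. For each intermediate vertex k = 0, 1, …, 3, update dist[i][j] ← min(dist[i][j], dist[i][k] + dist[k][j]). The final matrix gives, for each (i, j), the minimum total weight of any directed path from i to j (possibly empty when i = j).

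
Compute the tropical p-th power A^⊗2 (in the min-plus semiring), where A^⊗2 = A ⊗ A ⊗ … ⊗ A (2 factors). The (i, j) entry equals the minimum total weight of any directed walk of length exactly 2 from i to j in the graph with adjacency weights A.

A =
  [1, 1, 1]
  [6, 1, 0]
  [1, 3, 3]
A^⊗2 =
  [2, 2, 1]
  [1, 2, 1]
  [2, 2, 2]

Each entry (A^⊗2)_ij equals the minimum over all length-2 walks i = v_0 → v_1 → … → v_2 = j of Σ_t A[v_t][v_{t+1}]. For example, for (i, j) = (0, 2) we minimise over 3 possible intermediate vertex sequences; the minimum is 1, attained along the walk 0 → 1 → 2.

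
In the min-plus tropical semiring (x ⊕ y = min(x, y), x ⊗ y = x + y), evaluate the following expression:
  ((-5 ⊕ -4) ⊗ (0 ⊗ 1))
((-5 ⊕ -4) ⊗ (0 ⊗ 1)) = -4

Expand innermost to outermost. Recall ⊕ takes the minimum of its arguments and ⊗ takes their sum. Working out the expression ((-5 ⊕ -4) ⊗ (0 ⊗ 1)) gives -4.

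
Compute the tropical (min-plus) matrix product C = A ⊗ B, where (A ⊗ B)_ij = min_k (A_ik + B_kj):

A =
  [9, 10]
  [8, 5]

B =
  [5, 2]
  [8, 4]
A ⊗ B =
  [14, 11]
  [13, 9]

Apply the min-plus product entry-by-entry:
  C[0][0] = min over k of (A[0][0] + B[0][0] = 9 + 5 = 14, A[0][1] + B[1][0] = 10 + 8 = 18) = 14 (attained at k = 0)
  C[0][1] = min over k of (A[0][0] + B[0][1] = 9 + 2 = 11, A[0][1] + B[1][1] = 10 + 4 = 14) = 11 (attained at k = 0)
  C[1][0] = min over k of (A[1][0] + B[0][0] = 8 + 5 = 13, A[1][1] + B[1][0] = 5 + 8 = 13) = 13 (attained at k = 0)
  C[1][1] = min over k of (A[1][0] + B[0][1] = 8 + 2 = 10, A[1][1] + B[1][1] = 5 + 4 = 9) = 9 (attained at k = 1)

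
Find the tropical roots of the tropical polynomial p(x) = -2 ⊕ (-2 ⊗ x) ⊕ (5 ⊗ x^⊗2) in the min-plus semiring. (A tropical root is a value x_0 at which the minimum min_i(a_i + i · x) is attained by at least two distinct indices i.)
Roots: {-7, 0}

Each tropical root is a break point of the lower envelope of the lines y = a_i + i · x (there are 3 lines, with slopes 0, 1, ..., 2). Only the lines that attain the minimum somewhere contribute to roots; other lines are dominated. Here the surviving (envelope) indices are i = 2, i = 1, i = 0.
Intersections between consecutive envelope lines give the roots: for adjacent envelope indices i < j the intersection is x = (a_i − a_j) / (j − i). Reading off the sorted break points: {-7, 0}.
Verification: at each break x_0, at least two indices attain the minimum of min_i(a_i + i · x_0).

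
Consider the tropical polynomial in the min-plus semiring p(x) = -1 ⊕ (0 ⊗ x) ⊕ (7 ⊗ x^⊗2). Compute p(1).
p(1) = -1

A tropical monomial a ⊗ x^⊗i evaluates to a + i · x. Evaluating each term at x = 1:
  Term 0 contributes -1 + 0 · 1 = -1
  Term 1 contributes 0 + 1 · 1 = 1
  Term 2 contributes 7 + 2 · 1 = 9
p(1) = ⊕ of these = min[-1, 1, 9] = -1.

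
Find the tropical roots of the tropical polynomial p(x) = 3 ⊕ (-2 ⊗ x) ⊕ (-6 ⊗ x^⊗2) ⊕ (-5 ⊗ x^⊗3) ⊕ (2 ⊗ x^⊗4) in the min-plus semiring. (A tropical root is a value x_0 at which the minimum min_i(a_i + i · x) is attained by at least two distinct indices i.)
Roots: {-7, -1, 4, 5}

Each tropical root is a break point of the lower envelope of the lines y = a_i + i · x (there are 5 lines, with slopes 0, 1, ..., 4). Only the lines that attain the minimum somewhere contribute to roots; other lines are dominated. Here the surviving (envelope) indices are i = 4, i = 3, i = 2, i = 1, i = 0.
Intersections between consecutive envelope lines give the roots: for adjacent envelope indices i < j the intersection is x = (a_i − a_j) / (j − i). Reading off the sorted break points: {-7, -1, 4, 5}.
Verification: at each break x_0, at least two indices attain the minimum of min_i(a_i + i · x_0).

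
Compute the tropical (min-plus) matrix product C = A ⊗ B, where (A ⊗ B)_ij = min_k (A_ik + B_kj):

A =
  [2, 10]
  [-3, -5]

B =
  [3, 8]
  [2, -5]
A ⊗ B =
  [5, 5]
  [-3, -10]

Apply the min-plus product entry-by-entry:
  C[0][0] = min over k of (A[0][0] + B[0][0] = 2 + 3 = 5, A[0][1] + B[1][0] = 10 + 2 = 12) = 5 (attained at k = 0)
  C[0][1] = min over k of (A[0][0] + B[0][1] = 2 + 8 = 10, A[0][1] + B[1][1] = 10 + -5 = 5) = 5 (attained at k = 1)
  C[1][0] = min over k of (A[1][0] + B[0][0] = -3 + 3 = 0, A[1][1] + B[1][0] = -5 + 2 = -3) = -3 (attained at k = 1)
  C[1][1] = min over k of (A[1][0] + B[0][1] = -3 + 8 = 5, A[1][1] + B[1][1] = -5 + -5 = -10) = -10 (attained at k = 1)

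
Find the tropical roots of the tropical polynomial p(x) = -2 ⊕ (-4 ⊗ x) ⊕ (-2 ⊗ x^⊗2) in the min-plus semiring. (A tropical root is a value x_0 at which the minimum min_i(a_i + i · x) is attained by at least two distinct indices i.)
Roots: {-2, 2}

Each tropical root is a break point of the lower envelope of the lines y = a_i + i · x (there are 3 lines, with slopes 0, 1, ..., 2). Only the lines that attain the minimum somewhere contribute to roots; other lines are dominated. Here the surviving (envelope) indices are i = 2, i = 1, i = 0.
Intersections between consecutive envelope lines give the roots: for adjacent envelope indices i < j the intersection is x = (a_i − a_j) / (j − i). Reading off the sorted break points: {-2, 2}.
Verification: at each break x_0, at least two indices attain the minimum of min_i(a_i + i · x_0).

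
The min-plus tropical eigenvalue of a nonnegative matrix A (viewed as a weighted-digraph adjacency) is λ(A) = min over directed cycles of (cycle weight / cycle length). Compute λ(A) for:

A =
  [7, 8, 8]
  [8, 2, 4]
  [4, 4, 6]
λ(A) = 2

Enumerate directed cycles and compute their means (weight / length). Sample:
  cycle 0 → 0: weight = 7, length = 1, mean = 7/1 ≈ 7.000
  cycle 1 → 1: weight = 2, length = 1, mean = 2/1 ≈ 2.000
  cycle 2 → 2: weight = 6, length = 1, mean = 6/1 ≈ 6.000
  cycle 0 → 1 → 0: weight = 16, length = 2, mean = 16/2 ≈ 8.000
  cycle 0 → 2 → 0: weight = 12, length = 2, mean = 12/2 ≈ 6.000
  cycle 1 → 0 → 1: weight = 16, length = 2, mean = 16/2 ≈ 8.000
Minimum mean = 2.000, attained e.g. along the cycle 1 → 1 with weight 2 and length 1. So λ(A) = 2/1 = 2.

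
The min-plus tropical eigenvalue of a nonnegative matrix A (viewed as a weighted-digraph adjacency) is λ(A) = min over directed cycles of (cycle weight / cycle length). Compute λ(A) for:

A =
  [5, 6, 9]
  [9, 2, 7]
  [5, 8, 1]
λ(A) = 1

Enumerate directed cycles and compute their means (weight / length). Sample:
  cycle 0 → 0: weight = 5, length = 1, mean = 5/1 ≈ 5.000
  cycle 1 → 1: weight = 2, length = 1, mean = 2/1 ≈ 2.000
  cycle 2 → 2: weight = 1, length = 1, mean = 1/1 ≈ 1.000
  cycle 0 → 1 → 0: weight = 15, length = 2, mean = 15/2 ≈ 7.500
  cycle 0 → 2 → 0: weight = 14, length = 2, mean = 14/2 ≈ 7.000
  cycle 1 → 0 → 1: weight = 15, length = 2, mean = 15/2 ≈ 7.500
Minimum mean = 1.000, attained e.g. along the cycle 2 → 2 with weight 1 and length 1. So λ(A) = 1/1 = 1.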